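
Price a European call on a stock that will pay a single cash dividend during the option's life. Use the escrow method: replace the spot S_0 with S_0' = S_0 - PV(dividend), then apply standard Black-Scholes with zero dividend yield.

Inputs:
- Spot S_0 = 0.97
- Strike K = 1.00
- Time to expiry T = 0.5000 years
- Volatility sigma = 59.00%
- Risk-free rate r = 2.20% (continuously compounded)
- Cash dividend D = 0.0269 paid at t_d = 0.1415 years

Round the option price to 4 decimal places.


Answer: Price = 0.1377

Derivation:
PV(D) = D * exp(-r * t_d) = 0.0269 * 0.99689184 = 0.02681639
S_0' = S_0 - PV(D) = 0.9700 - 0.02681639 = 0.94318361
d1 = (ln(S_0'/K) + (r + sigma^2/2)*T) / (sigma*sqrt(T)) = 0.09475397
d2 = d1 - sigma*sqrt(T) = -0.32243903
exp(-rT) = 0.98906028
N(d1) = 0.53774488; N(d2) = 0.37356006
C = S_0' * N(d1) - K * exp(-rT) * N(d2) = 0.94318361 * 0.53774488 - 1.0000 * 0.98906028 * 0.37356006 = 0.1377


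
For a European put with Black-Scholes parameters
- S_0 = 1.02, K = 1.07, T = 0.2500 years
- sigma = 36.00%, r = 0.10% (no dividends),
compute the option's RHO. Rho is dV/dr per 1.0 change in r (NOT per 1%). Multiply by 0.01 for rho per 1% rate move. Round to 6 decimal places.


Answer: Rho = -0.170759

Derivation:
d1 = -0.1744778954; d2 = -0.3544778954
phi(d1) = 0.3929158543; exp(-qT) = 1.0000000000; exp(-rT) = 0.9997500312
N(-d2) = 0.6385096166
Rho = -K*T*exp(-rT)*N(-d2) = -1.0700 * 0.2500 * 0.9997500312 * 0.6385096166 = -0.170759


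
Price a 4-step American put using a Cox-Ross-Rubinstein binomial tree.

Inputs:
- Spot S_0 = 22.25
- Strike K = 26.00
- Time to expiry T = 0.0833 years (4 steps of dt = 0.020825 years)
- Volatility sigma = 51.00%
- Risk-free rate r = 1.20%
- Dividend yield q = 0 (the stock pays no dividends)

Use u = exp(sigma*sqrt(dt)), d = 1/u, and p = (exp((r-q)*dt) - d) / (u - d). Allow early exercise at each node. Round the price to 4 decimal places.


dt = T/N = 0.020825
u = exp(sigma*sqrt(dt)) = 1.076373; d = 1/u = 0.929046
p = (exp((r-q)*dt) - d) / (u - d) = 0.483305
Discount per step: exp(-r*dt) = 0.999750
Stock lattice S(k, i) with i counting down-moves:
  k=0: S(0,0) = 22.2500
  k=1: S(1,0) = 23.9493; S(1,1) = 20.6713
  k=2: S(2,0) = 25.7784; S(2,1) = 22.2500; S(2,2) = 19.2045
  k=3: S(3,0) = 27.7472; S(3,1) = 23.9493; S(3,2) = 20.6713; S(3,3) = 17.8419
  k=4: S(4,0) = 29.8663; S(4,1) = 25.7784; S(4,2) = 22.2500; S(4,3) = 19.2045; S(4,4) = 16.5759
Terminal payoffs V(N, i) = max(K - S_T, 0):
  V(4,0) = 0.000000; V(4,1) = 0.221601; V(4,2) = 3.750000; V(4,3) = 6.795452; V(4,4) = 9.424060
Backward induction: V(k, i) = exp(-r*dt) * [p * V(k+1, i) + (1-p) * V(k+1, i+1)]; then take max(V_cont, immediate exercise) for American.
  V(3,0) = exp(-r*dt) * [p*0.000000 + (1-p)*0.221601] = 0.114472; exercise = 0.000000; V(3,0) = max -> 0.114472
  V(3,1) = exp(-r*dt) * [p*0.221601 + (1-p)*3.750000] = 2.044195; exercise = 2.050692; V(3,1) = max -> 2.050692
  V(3,2) = exp(-r*dt) * [p*3.750000 + (1-p)*6.795452] = 5.322238; exercise = 5.328735; V(3,2) = max -> 5.328735
  V(3,3) = exp(-r*dt) * [p*6.795452 + (1-p)*9.424060] = 8.151602; exercise = 8.158099; V(3,3) = max -> 8.158099
  V(2,0) = exp(-r*dt) * [p*0.114472 + (1-p)*2.050692] = 1.114628; exercise = 0.221601; V(2,0) = max -> 1.114628
  V(2,1) = exp(-r*dt) * [p*2.050692 + (1-p)*5.328735] = 3.743503; exercise = 3.750000; V(2,1) = max -> 3.750000
  V(2,2) = exp(-r*dt) * [p*5.328735 + (1-p)*8.158099] = 6.788955; exercise = 6.795452; V(2,2) = max -> 6.795452
  V(1,0) = exp(-r*dt) * [p*1.114628 + (1-p)*3.750000] = 2.475692; exercise = 2.050692; V(1,0) = max -> 2.475692
  V(1,1) = exp(-r*dt) * [p*3.750000 + (1-p)*6.795452] = 5.322238; exercise = 5.328735; V(1,1) = max -> 5.328735
  V(0,0) = exp(-r*dt) * [p*2.475692 + (1-p)*5.328735] = 3.948857; exercise = 3.750000; V(0,0) = max -> 3.948857

Answer: Price = V(0,0) = 3.9489


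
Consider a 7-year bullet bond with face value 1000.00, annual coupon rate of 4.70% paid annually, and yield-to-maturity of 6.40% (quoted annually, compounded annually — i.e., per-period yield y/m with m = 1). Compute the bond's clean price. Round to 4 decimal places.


Coupon per period c = face * coupon_rate / m = 47.000000
Periods per year m = 1; per-period yield y/m = 0.064000
Number of cashflows N = 7
Cashflows (t years, CF_t, discount factor 1/(1+y/m)^(m*t), PV):
  t = 1.0000: CF_t = 47.000000, DF = 0.939850, PV = 44.172932
  t = 2.0000: CF_t = 47.000000, DF = 0.883317, PV = 41.515914
  t = 3.0000: CF_t = 47.000000, DF = 0.830185, PV = 39.018716
  t = 4.0000: CF_t = 47.000000, DF = 0.780249, PV = 36.671726
  t = 5.0000: CF_t = 47.000000, DF = 0.733317, PV = 34.465908
  t = 6.0000: CF_t = 47.000000, DF = 0.689208, PV = 32.392770
  t = 7.0000: CF_t = 1047.000000, DF = 0.647752, PV = 678.196097
Price P = sum_t PV_t = 906.434062

Answer: Price = 906.4341


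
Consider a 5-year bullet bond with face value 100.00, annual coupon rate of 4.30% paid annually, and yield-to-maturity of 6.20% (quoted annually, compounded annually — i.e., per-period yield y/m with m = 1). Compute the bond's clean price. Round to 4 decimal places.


Answer: Price = 92.0399

Derivation:
Coupon per period c = face * coupon_rate / m = 4.300000
Periods per year m = 1; per-period yield y/m = 0.062000
Number of cashflows N = 5
Cashflows (t years, CF_t, discount factor 1/(1+y/m)^(m*t), PV):
  t = 1.0000: CF_t = 4.300000, DF = 0.941620, PV = 4.048964
  t = 2.0000: CF_t = 4.300000, DF = 0.886647, PV = 3.812584
  t = 3.0000: CF_t = 4.300000, DF = 0.834885, PV = 3.590004
  t = 4.0000: CF_t = 4.300000, DF = 0.786144, PV = 3.380418
  t = 5.0000: CF_t = 104.300000, DF = 0.740248, PV = 77.207897
Price P = sum_t PV_t = 92.039867


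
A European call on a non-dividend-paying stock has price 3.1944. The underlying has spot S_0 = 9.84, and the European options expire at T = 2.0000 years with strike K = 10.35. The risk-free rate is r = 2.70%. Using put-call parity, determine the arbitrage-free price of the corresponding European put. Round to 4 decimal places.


Put-call parity: C - P = S_0 * exp(-qT) - K * exp(-rT).
S_0 * exp(-qT) = 9.8400 * 1.00000000 = 9.84000000
K * exp(-rT) = 10.3500 * 0.94743211 = 9.80592230
P = C - S*exp(-qT) + K*exp(-rT)
P = 3.1944 - 9.84000000 + 9.80592230 = 3.1603

Answer: Put price = 3.1603


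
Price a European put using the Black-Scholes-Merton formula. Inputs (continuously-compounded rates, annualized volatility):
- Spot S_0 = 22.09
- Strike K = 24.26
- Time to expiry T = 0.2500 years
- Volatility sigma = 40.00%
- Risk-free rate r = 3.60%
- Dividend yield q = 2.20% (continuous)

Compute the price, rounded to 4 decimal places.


d1 = (ln(S/K) + (r - q + 0.5*sigma^2) * T) / (sigma * sqrt(T)) = -0.35101943
d2 = d1 - sigma * sqrt(T) = -0.55101943
exp(-rT) = 0.99104038; exp(-qT) = 0.99451510
P = K * exp(-rT) * N(-d2) - S_0 * exp(-qT) * N(-d1)
N(-d1) = 0.63721311; N(-d2) = 0.70918982
P = 24.2600 * 0.99104038 * 0.70918982 - 22.0900 * 0.99451510 * 0.63721311 = 3.0520

Answer: Price = 3.0520


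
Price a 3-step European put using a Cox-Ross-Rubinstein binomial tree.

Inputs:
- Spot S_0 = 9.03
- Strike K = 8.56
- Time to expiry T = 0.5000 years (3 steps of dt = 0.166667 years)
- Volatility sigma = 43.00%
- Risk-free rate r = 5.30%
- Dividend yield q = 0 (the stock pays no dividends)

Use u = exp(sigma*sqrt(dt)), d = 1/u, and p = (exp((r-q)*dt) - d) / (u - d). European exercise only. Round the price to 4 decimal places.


dt = T/N = 0.166667
u = exp(sigma*sqrt(dt)) = 1.191898; d = 1/u = 0.838998
p = (exp((r-q)*dt) - d) / (u - d) = 0.481367
Discount per step: exp(-r*dt) = 0.991206
Stock lattice S(k, i) with i counting down-moves:
  k=0: S(0,0) = 9.0300
  k=1: S(1,0) = 10.7628; S(1,1) = 7.5762
  k=2: S(2,0) = 12.8282; S(2,1) = 9.0300; S(2,2) = 6.3564
  k=3: S(3,0) = 15.2899; S(3,1) = 10.7628; S(3,2) = 7.5762; S(3,3) = 5.3330
Terminal payoffs V(N, i) = max(K - S_T, 0):
  V(3,0) = 0.000000; V(3,1) = 0.000000; V(3,2) = 0.983847; V(3,3) = 3.227010
Backward induction: V(k, i) = exp(-r*dt) * [p * V(k+1, i) + (1-p) * V(k+1, i+1)].
  V(2,0) = exp(-r*dt) * [p*0.000000 + (1-p)*0.000000] = 0.000000
  V(2,1) = exp(-r*dt) * [p*0.000000 + (1-p)*0.983847] = 0.505768
  V(2,2) = exp(-r*dt) * [p*0.983847 + (1-p)*3.227010] = 2.128341
  V(1,0) = exp(-r*dt) * [p*0.000000 + (1-p)*0.505768] = 0.260001
  V(1,1) = exp(-r*dt) * [p*0.505768 + (1-p)*2.128341] = 1.335439
  V(0,0) = exp(-r*dt) * [p*0.260001 + (1-p)*1.335439] = 0.810566

Answer: Price = V(0,0) = 0.8106


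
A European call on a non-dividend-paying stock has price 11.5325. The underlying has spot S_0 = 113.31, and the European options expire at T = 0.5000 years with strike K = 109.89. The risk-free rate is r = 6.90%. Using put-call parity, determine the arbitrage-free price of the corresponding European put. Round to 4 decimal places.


Answer: Put price = 4.3859

Derivation:
Put-call parity: C - P = S_0 * exp(-qT) - K * exp(-rT).
S_0 * exp(-qT) = 113.3100 * 1.00000000 = 113.31000000
K * exp(-rT) = 109.8900 * 0.96608834 = 106.16344765
P = C - S*exp(-qT) + K*exp(-rT)
P = 11.5325 - 113.31000000 + 106.16344765 = 4.3859


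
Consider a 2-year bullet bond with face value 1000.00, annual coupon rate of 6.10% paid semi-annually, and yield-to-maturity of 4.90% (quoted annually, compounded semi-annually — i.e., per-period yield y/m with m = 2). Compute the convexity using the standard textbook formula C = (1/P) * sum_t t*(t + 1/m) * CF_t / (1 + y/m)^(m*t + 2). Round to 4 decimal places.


Coupon per period c = face * coupon_rate / m = 30.500000
Periods per year m = 2; per-period yield y/m = 0.024500
Number of cashflows N = 4
Cashflows (t years, CF_t, discount factor 1/(1+y/m)^(m*t), PV):
  t = 0.5000: CF_t = 30.500000, DF = 0.976086, PV = 29.770620
  t = 1.0000: CF_t = 30.500000, DF = 0.952744, PV = 29.058682
  t = 1.5000: CF_t = 30.500000, DF = 0.929960, PV = 28.363770
  t = 2.0000: CF_t = 1030.500000, DF = 0.907721, PV = 935.405987
Price P = sum_t PV_t = 1022.599058
Convexity numerator sum_t t*(t + 1/m) * CF_t / (1+y/m)^(m*t + 2):
  t = 0.5000: term = 14.181885
  t = 1.0000: term = 41.528213
  t = 1.5000: term = 81.070207
  t = 2.0000: term = 4456.010690
Convexity = (1/P) * sum = 4592.790995 / 1022.599058 = 4.491292

Answer: Convexity = 4.4913


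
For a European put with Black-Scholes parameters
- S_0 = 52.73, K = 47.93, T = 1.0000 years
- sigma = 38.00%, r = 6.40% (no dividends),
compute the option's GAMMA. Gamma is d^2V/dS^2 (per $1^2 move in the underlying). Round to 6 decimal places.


d1 = 0.6095866852; d2 = 0.2295866852
phi(d1) = 0.3312981689; exp(-qT) = 1.0000000000; exp(-rT) = 0.9380049995
Gamma = exp(-qT) * phi(d1) / (S * sigma * sqrt(T)) = 1.0000000000 * 0.3312981689 / (52.7300 * 0.3800 * 1.0000000000) = 0.016534

Answer: Gamma = 0.016534


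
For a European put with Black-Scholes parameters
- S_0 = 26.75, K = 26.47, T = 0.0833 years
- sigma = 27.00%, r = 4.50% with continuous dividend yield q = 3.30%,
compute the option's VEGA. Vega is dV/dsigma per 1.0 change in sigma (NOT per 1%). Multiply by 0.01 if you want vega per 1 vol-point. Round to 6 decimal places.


Answer: Vega = 3.018448

Derivation:
d1 = 0.1868209842; d2 = 0.1088942879
phi(d1) = 0.3920407176; exp(-qT) = 0.9972548748; exp(-rT) = 0.9962585169
Vega = S * exp(-qT) * phi(d1) * sqrt(T) = 26.7500 * 0.9972548748 * 0.3920407176 * 0.2886173938 = 3.018448


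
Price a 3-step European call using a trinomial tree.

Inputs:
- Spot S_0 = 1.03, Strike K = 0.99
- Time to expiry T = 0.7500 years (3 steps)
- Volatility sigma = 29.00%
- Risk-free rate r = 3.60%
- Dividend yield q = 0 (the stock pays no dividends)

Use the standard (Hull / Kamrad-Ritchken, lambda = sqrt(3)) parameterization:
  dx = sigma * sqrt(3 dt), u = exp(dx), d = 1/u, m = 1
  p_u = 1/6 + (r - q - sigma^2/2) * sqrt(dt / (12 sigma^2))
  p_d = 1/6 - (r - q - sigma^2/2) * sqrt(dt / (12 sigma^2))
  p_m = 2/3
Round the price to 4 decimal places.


dt = T/N = 0.250000; dx = sigma*sqrt(3*dt) = 0.251147
u = exp(dx) = 1.285500; d = 1/u = 0.777908
p_u = 0.163655, p_m = 0.666667, p_d = 0.169678
Discount per step: exp(-r*dt) = 0.991040
Stock lattice S(k, j) with j the centered position index:
  k=0: S(0,+0) = 1.0300
  k=1: S(1,-1) = 0.8012; S(1,+0) = 1.0300; S(1,+1) = 1.3241
  k=2: S(2,-2) = 0.6233; S(2,-1) = 0.8012; S(2,+0) = 1.0300; S(2,+1) = 1.3241; S(2,+2) = 1.7021
  k=3: S(3,-3) = 0.4849; S(3,-2) = 0.6233; S(3,-1) = 0.8012; S(3,+0) = 1.0300; S(3,+1) = 1.3241; S(3,+2) = 1.7021; S(3,+3) = 2.1880
Terminal payoffs V(N, j) = max(S_T - K, 0):
  V(3,-3) = 0.000000; V(3,-2) = 0.000000; V(3,-1) = 0.000000; V(3,+0) = 0.040000; V(3,+1) = 0.334064; V(3,+2) = 0.712084; V(3,+3) = 1.198028
Backward induction: V(k, j) = exp(-r*dt) * [p_u * V(k+1, j+1) + p_m * V(k+1, j) + p_d * V(k+1, j-1)]
  V(2,-2) = exp(-r*dt) * [p_u*0.000000 + p_m*0.000000 + p_d*0.000000] = 0.000000
  V(2,-1) = exp(-r*dt) * [p_u*0.040000 + p_m*0.000000 + p_d*0.000000] = 0.006488
  V(2,+0) = exp(-r*dt) * [p_u*0.334064 + p_m*0.040000 + p_d*0.000000] = 0.080609
  V(2,+1) = exp(-r*dt) * [p_u*0.712084 + p_m*0.334064 + p_d*0.040000] = 0.342933
  V(2,+2) = exp(-r*dt) * [p_u*1.198028 + p_m*0.712084 + p_d*0.334064] = 0.720952
  V(1,-1) = exp(-r*dt) * [p_u*0.080609 + p_m*0.006488 + p_d*0.000000] = 0.017360
  V(1,+0) = exp(-r*dt) * [p_u*0.342933 + p_m*0.080609 + p_d*0.006488] = 0.109969
  V(1,+1) = exp(-r*dt) * [p_u*0.720952 + p_m*0.342933 + p_d*0.080609] = 0.357059
  V(0,+0) = exp(-r*dt) * [p_u*0.357059 + p_m*0.109969 + p_d*0.017360] = 0.133486

Answer: Price = V(0,0) = 0.1335


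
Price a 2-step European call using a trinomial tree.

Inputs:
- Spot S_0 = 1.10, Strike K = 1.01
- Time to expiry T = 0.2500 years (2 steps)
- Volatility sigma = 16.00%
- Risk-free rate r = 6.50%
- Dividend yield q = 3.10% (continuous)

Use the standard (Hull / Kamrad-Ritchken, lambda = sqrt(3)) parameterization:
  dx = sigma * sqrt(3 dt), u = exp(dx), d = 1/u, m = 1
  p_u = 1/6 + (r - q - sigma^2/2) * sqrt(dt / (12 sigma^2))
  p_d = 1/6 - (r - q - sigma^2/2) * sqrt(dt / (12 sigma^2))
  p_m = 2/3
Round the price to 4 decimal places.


Answer: Price = V(0,0) = 0.1028

Derivation:
dt = T/N = 0.125000; dx = sigma*sqrt(3*dt) = 0.097980
u = exp(dx) = 1.102940; d = 1/u = 0.906667
p_u = 0.180190, p_m = 0.666667, p_d = 0.153143
Discount per step: exp(-r*dt) = 0.991908
Stock lattice S(k, j) with j the centered position index:
  k=0: S(0,+0) = 1.1000
  k=1: S(1,-1) = 0.9973; S(1,+0) = 1.1000; S(1,+1) = 1.2132
  k=2: S(2,-2) = 0.9043; S(2,-1) = 0.9973; S(2,+0) = 1.1000; S(2,+1) = 1.2132; S(2,+2) = 1.3381
Terminal payoffs V(N, j) = max(S_T - K, 0):
  V(2,-2) = 0.000000; V(2,-1) = 0.000000; V(2,+0) = 0.090000; V(2,+1) = 0.203234; V(2,+2) = 0.328125
Backward induction: V(k, j) = exp(-r*dt) * [p_u * V(k+1, j+1) + p_m * V(k+1, j) + p_d * V(k+1, j-1)]
  V(1,-1) = exp(-r*dt) * [p_u*0.090000 + p_m*0.000000 + p_d*0.000000] = 0.016086
  V(1,+0) = exp(-r*dt) * [p_u*0.203234 + p_m*0.090000 + p_d*0.000000] = 0.095839
  V(1,+1) = exp(-r*dt) * [p_u*0.328125 + p_m*0.203234 + p_d*0.090000] = 0.206711
  V(0,+0) = exp(-r*dt) * [p_u*0.206711 + p_m*0.095839 + p_d*0.016086] = 0.102765


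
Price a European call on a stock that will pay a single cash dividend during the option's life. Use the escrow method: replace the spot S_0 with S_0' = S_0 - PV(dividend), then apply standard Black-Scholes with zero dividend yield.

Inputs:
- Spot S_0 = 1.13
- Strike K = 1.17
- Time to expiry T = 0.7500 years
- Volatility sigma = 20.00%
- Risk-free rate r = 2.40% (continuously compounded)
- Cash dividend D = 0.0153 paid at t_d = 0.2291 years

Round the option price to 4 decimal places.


Answer: Price = 0.0621

Derivation:
PV(D) = D * exp(-r * t_d) = 0.0153 * 0.99451669 = 0.01521611
S_0' = S_0 - PV(D) = 1.1300 - 0.01521611 = 1.11478389
d1 = (ln(S_0'/K) + (r + sigma^2/2)*T) / (sigma*sqrt(T)) = -0.08858389
d2 = d1 - sigma*sqrt(T) = -0.26178897
exp(-rT) = 0.98216103
N(d1) = 0.46470631; N(d2) = 0.39674207
C = S_0' * N(d1) - K * exp(-rT) * N(d2) = 1.11478389 * 0.46470631 - 1.1700 * 0.98216103 * 0.39674207 = 0.0621


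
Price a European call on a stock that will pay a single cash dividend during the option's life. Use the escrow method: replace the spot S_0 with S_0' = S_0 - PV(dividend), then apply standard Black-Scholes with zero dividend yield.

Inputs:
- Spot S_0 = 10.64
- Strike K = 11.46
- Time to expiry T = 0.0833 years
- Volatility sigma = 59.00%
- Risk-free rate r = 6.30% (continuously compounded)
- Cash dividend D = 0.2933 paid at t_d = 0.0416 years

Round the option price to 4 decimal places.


Answer: Price = 0.3274

Derivation:
PV(D) = D * exp(-r * t_d) = 0.2933 * 0.99738263 = 0.29253233
S_0' = S_0 - PV(D) = 10.6400 - 0.29253233 = 10.34746767
d1 = (ln(S_0'/K) + (r + sigma^2/2)*T) / (sigma*sqrt(T)) = -0.48374773
d2 = d1 - sigma*sqrt(T) = -0.65403199
exp(-rT) = 0.99476585
N(d1) = 0.31428246; N(d2) = 0.25654560
C = S_0' * N(d1) - K * exp(-rT) * N(d2) = 10.34746767 * 0.31428246 - 11.4600 * 0.99476585 * 0.25654560 = 0.3274


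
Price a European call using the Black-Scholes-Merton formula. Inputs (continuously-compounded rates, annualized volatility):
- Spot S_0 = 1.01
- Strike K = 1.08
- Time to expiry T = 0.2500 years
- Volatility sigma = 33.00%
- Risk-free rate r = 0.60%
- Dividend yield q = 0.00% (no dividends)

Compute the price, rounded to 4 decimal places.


Answer: Price = 0.0398

Derivation:
d1 = (ln(S/K) + (r - q + 0.5*sigma^2) * T) / (sigma * sqrt(T)) = -0.31453461
d2 = d1 - sigma * sqrt(T) = -0.47953461
exp(-rT) = 0.99850112; exp(-qT) = 1.00000000
C = S_0 * exp(-qT) * N(d1) - K * exp(-rT) * N(d2)
N(d1) = 0.37655752; N(d2) = 0.31577918
C = 1.0100 * 1.00000000 * 0.37655752 - 1.0800 * 0.99850112 * 0.31577918 = 0.0398


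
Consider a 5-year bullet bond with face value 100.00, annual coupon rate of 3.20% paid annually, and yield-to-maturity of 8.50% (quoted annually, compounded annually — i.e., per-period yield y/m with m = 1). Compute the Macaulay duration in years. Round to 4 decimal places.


Coupon per period c = face * coupon_rate / m = 3.200000
Periods per year m = 1; per-period yield y/m = 0.085000
Number of cashflows N = 5
Cashflows (t years, CF_t, discount factor 1/(1+y/m)^(m*t), PV):
  t = 1.0000: CF_t = 3.200000, DF = 0.921659, PV = 2.949309
  t = 2.0000: CF_t = 3.200000, DF = 0.849455, PV = 2.718257
  t = 3.0000: CF_t = 3.200000, DF = 0.782908, PV = 2.505306
  t = 4.0000: CF_t = 3.200000, DF = 0.721574, PV = 2.309038
  t = 5.0000: CF_t = 103.200000, DF = 0.665045, PV = 68.632688
Price P = sum_t PV_t = 79.114597
Macaulay numerator sum_t t * PV_t:
  t * PV_t at t = 1.0000: 2.949309
  t * PV_t at t = 2.0000: 5.436514
  t * PV_t at t = 3.0000: 7.515918
  t * PV_t at t = 4.0000: 9.236151
  t * PV_t at t = 5.0000: 343.163438
Macaulay duration D = (sum_t t * PV_t) / P = 368.301330 / 79.114597 = 4.655289

Answer: Macaulay duration = 4.6553 years


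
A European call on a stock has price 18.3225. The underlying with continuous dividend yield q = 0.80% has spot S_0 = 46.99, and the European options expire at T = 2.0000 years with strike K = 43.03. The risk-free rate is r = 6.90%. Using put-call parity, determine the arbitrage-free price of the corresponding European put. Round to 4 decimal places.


Put-call parity: C - P = S_0 * exp(-qT) - K * exp(-rT).
S_0 * exp(-qT) = 46.9900 * 0.98412732 = 46.24414277
K * exp(-rT) = 43.0300 * 0.87109869 = 37.48337671
P = C - S*exp(-qT) + K*exp(-rT)
P = 18.3225 - 46.24414277 + 37.48337671 = 9.5617

Answer: Put price = 9.5617


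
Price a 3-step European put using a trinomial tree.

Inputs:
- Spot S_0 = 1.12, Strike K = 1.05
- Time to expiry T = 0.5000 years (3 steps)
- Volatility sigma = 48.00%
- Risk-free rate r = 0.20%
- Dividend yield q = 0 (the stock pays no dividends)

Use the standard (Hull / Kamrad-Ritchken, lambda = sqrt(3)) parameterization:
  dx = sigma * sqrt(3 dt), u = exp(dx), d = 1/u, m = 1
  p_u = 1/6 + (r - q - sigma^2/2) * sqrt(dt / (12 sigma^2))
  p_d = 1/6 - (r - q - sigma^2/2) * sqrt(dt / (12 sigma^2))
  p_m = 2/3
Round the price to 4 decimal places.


Answer: Price = V(0,0) = 0.1105

Derivation:
dt = T/N = 0.166667; dx = sigma*sqrt(3*dt) = 0.339411
u = exp(dx) = 1.404121; d = 1/u = 0.712189
p_u = 0.138873, p_m = 0.666667, p_d = 0.194460
Discount per step: exp(-r*dt) = 0.999667
Stock lattice S(k, j) with j the centered position index:
  k=0: S(0,+0) = 1.1200
  k=1: S(1,-1) = 0.7977; S(1,+0) = 1.1200; S(1,+1) = 1.5726
  k=2: S(2,-2) = 0.5681; S(2,-1) = 0.7977; S(2,+0) = 1.1200; S(2,+1) = 1.5726; S(2,+2) = 2.2081
  k=3: S(3,-3) = 0.4046; S(3,-2) = 0.5681; S(3,-1) = 0.7977; S(3,+0) = 1.1200; S(3,+1) = 1.5726; S(3,+2) = 2.2081; S(3,+3) = 3.1005
Terminal payoffs V(N, j) = max(K - S_T, 0):
  V(3,-3) = 0.645420; V(3,-2) = 0.481920; V(3,-1) = 0.252348; V(3,+0) = 0.000000; V(3,+1) = 0.000000; V(3,+2) = 0.000000; V(3,+3) = 0.000000
Backward induction: V(k, j) = exp(-r*dt) * [p_u * V(k+1, j+1) + p_m * V(k+1, j) + p_d * V(k+1, j-1)]
  V(2,-2) = exp(-r*dt) * [p_u*0.252348 + p_m*0.481920 + p_d*0.645420] = 0.481672
  V(2,-1) = exp(-r*dt) * [p_u*0.000000 + p_m*0.252348 + p_d*0.481920] = 0.261859
  V(2,+0) = exp(-r*dt) * [p_u*0.000000 + p_m*0.000000 + p_d*0.252348] = 0.049055
  V(2,+1) = exp(-r*dt) * [p_u*0.000000 + p_m*0.000000 + p_d*0.000000] = 0.000000
  V(2,+2) = exp(-r*dt) * [p_u*0.000000 + p_m*0.000000 + p_d*0.000000] = 0.000000
  V(1,-1) = exp(-r*dt) * [p_u*0.049055 + p_m*0.261859 + p_d*0.481672] = 0.274959
  V(1,+0) = exp(-r*dt) * [p_u*0.000000 + p_m*0.049055 + p_d*0.261859] = 0.083597
  V(1,+1) = exp(-r*dt) * [p_u*0.000000 + p_m*0.000000 + p_d*0.049055] = 0.009536
  V(0,+0) = exp(-r*dt) * [p_u*0.009536 + p_m*0.083597 + p_d*0.274959] = 0.110487


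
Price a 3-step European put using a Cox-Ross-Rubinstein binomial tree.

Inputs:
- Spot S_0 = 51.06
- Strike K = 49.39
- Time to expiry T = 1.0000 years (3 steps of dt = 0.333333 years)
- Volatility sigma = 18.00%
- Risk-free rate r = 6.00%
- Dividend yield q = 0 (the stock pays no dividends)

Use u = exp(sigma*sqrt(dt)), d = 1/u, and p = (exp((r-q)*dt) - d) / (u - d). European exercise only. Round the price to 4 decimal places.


dt = T/N = 0.333333
u = exp(sigma*sqrt(dt)) = 1.109515; d = 1/u = 0.901295
p = (exp((r-q)*dt) - d) / (u - d) = 0.571062
Discount per step: exp(-r*dt) = 0.980199
Stock lattice S(k, i) with i counting down-moves:
  k=0: S(0,0) = 51.0600
  k=1: S(1,0) = 56.6518; S(1,1) = 46.0201
  k=2: S(2,0) = 62.8561; S(2,1) = 51.0600; S(2,2) = 41.4777
  k=3: S(3,0) = 69.7398; S(3,1) = 56.6518; S(3,2) = 46.0201; S(3,3) = 37.3836
Terminal payoffs V(N, i) = max(K - S_T, 0):
  V(3,0) = 0.000000; V(3,1) = 0.000000; V(3,2) = 3.369895; V(3,3) = 12.006394
Backward induction: V(k, i) = exp(-r*dt) * [p * V(k+1, i) + (1-p) * V(k+1, i+1)].
  V(2,0) = exp(-r*dt) * [p*0.000000 + (1-p)*0.000000] = 0.000000
  V(2,1) = exp(-r*dt) * [p*0.000000 + (1-p)*3.369895] = 1.416855
  V(2,2) = exp(-r*dt) * [p*3.369895 + (1-p)*12.006394] = 6.934338
  V(1,0) = exp(-r*dt) * [p*0.000000 + (1-p)*1.416855] = 0.595709
  V(1,1) = exp(-r*dt) * [p*1.416855 + (1-p)*6.934338] = 3.708597
  V(0,0) = exp(-r*dt) * [p*0.595709 + (1-p)*3.708597] = 1.892711

Answer: Price = V(0,0) = 1.8927


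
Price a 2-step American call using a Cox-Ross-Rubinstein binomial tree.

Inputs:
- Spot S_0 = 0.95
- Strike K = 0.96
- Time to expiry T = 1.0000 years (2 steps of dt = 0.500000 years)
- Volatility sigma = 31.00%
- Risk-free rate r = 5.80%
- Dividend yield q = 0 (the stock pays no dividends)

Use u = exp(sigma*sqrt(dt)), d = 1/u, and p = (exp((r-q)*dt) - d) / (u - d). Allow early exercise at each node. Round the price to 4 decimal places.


Answer: Price = V(0,0) = 0.1268

Derivation:
dt = T/N = 0.500000
u = exp(sigma*sqrt(dt)) = 1.245084; d = 1/u = 0.803159
p = (exp((r-q)*dt) - d) / (u - d) = 0.512000
Discount per step: exp(-r*dt) = 0.971416
Stock lattice S(k, i) with i counting down-moves:
  k=0: S(0,0) = 0.9500
  k=1: S(1,0) = 1.1828; S(1,1) = 0.7630
  k=2: S(2,0) = 1.4727; S(2,1) = 0.9500; S(2,2) = 0.6128
Terminal payoffs V(N, i) = max(S_T - K, 0):
  V(2,0) = 0.512723; V(2,1) = 0.000000; V(2,2) = 0.000000
Backward induction: V(k, i) = exp(-r*dt) * [p * V(k+1, i) + (1-p) * V(k+1, i+1)]; then take max(V_cont, immediate exercise) for American.
  V(1,0) = exp(-r*dt) * [p*0.512723 + (1-p)*0.000000] = 0.255011; exercise = 0.222830; V(1,0) = max -> 0.255011
  V(1,1) = exp(-r*dt) * [p*0.000000 + (1-p)*0.000000] = 0.000000; exercise = 0.000000; V(1,1) = max -> 0.000000
  V(0,0) = exp(-r*dt) * [p*0.255011 + (1-p)*0.000000] = 0.126833; exercise = 0.000000; V(0,0) = max -> 0.126833


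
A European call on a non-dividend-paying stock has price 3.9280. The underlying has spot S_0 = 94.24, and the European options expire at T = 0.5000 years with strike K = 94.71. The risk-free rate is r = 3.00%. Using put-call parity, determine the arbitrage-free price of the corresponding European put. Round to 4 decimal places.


Put-call parity: C - P = S_0 * exp(-qT) - K * exp(-rT).
S_0 * exp(-qT) = 94.2400 * 1.00000000 = 94.24000000
K * exp(-rT) = 94.7100 * 0.98511194 = 93.29995180
P = C - S*exp(-qT) + K*exp(-rT)
P = 3.9280 - 94.24000000 + 93.29995180 = 2.9880

Answer: Put price = 2.9880


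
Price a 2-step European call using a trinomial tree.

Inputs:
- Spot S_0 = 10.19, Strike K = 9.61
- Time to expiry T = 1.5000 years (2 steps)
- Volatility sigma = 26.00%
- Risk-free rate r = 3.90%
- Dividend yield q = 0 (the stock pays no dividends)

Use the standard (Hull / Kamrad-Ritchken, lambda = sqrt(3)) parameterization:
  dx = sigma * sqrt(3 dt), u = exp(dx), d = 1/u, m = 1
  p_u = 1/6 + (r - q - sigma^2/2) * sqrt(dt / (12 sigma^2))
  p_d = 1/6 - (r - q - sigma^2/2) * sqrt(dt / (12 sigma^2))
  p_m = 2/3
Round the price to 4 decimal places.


Answer: Price = V(0,0) = 1.7987

Derivation:
dt = T/N = 0.750000; dx = sigma*sqrt(3*dt) = 0.390000
u = exp(dx) = 1.476981; d = 1/u = 0.677057
p_u = 0.171667, p_m = 0.666667, p_d = 0.161667
Discount per step: exp(-r*dt) = 0.971174
Stock lattice S(k, j) with j the centered position index:
  k=0: S(0,+0) = 10.1900
  k=1: S(1,-1) = 6.8992; S(1,+0) = 10.1900; S(1,+1) = 15.0504
  k=2: S(2,-2) = 4.6712; S(2,-1) = 6.8992; S(2,+0) = 10.1900; S(2,+1) = 15.0504; S(2,+2) = 22.2292
Terminal payoffs V(N, j) = max(S_T - K, 0):
  V(2,-2) = 0.000000; V(2,-1) = 0.000000; V(2,+0) = 0.580000; V(2,+1) = 5.440434; V(2,+2) = 12.619202
Backward induction: V(k, j) = exp(-r*dt) * [p_u * V(k+1, j+1) + p_m * V(k+1, j) + p_d * V(k+1, j-1)]
  V(1,-1) = exp(-r*dt) * [p_u*0.580000 + p_m*0.000000 + p_d*0.000000] = 0.096697
  V(1,+0) = exp(-r*dt) * [p_u*5.440434 + p_m*0.580000 + p_d*0.000000] = 1.282540
  V(1,+1) = exp(-r*dt) * [p_u*12.619202 + p_m*5.440434 + p_d*0.580000] = 5.717318
  V(0,+0) = exp(-r*dt) * [p_u*5.717318 + p_m*1.282540 + p_d*0.096697] = 1.798742


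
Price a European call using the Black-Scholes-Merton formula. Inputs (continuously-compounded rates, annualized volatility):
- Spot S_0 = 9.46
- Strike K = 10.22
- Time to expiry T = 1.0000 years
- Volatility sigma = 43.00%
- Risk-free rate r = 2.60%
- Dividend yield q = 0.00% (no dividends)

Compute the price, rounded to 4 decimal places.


Answer: Price = 1.4155

Derivation:
d1 = (ln(S/K) + (r - q + 0.5*sigma^2) * T) / (sigma * sqrt(T)) = 0.09575767
d2 = d1 - sigma * sqrt(T) = -0.33424233
exp(-rT) = 0.97433509; exp(-qT) = 1.00000000
C = S_0 * exp(-qT) * N(d1) - K * exp(-rT) * N(d2)
N(d1) = 0.53814348; N(d2) = 0.36909835
C = 9.4600 * 1.00000000 * 0.53814348 - 10.2200 * 0.97433509 * 0.36909835 = 1.4155


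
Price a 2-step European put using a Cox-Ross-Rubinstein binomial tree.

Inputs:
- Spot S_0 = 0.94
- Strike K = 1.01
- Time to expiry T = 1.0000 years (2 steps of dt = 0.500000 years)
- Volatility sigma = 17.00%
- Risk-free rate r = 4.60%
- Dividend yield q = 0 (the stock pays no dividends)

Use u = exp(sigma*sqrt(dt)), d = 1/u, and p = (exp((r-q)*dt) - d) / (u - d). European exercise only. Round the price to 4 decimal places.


Answer: Price = V(0,0) = 0.0814

Derivation:
dt = T/N = 0.500000
u = exp(sigma*sqrt(dt)) = 1.127732; d = 1/u = 0.886736
p = (exp((r-q)*dt) - d) / (u - d) = 0.566527
Discount per step: exp(-r*dt) = 0.977262
Stock lattice S(k, i) with i counting down-moves:
  k=0: S(0,0) = 0.9400
  k=1: S(1,0) = 1.0601; S(1,1) = 0.8335
  k=2: S(2,0) = 1.1955; S(2,1) = 0.9400; S(2,2) = 0.7391
Terminal payoffs V(N, i) = max(K - S_T, 0):
  V(2,0) = 0.000000; V(2,1) = 0.070000; V(2,2) = 0.270878
Backward induction: V(k, i) = exp(-r*dt) * [p * V(k+1, i) + (1-p) * V(k+1, i+1)].
  V(1,0) = exp(-r*dt) * [p*0.000000 + (1-p)*0.070000] = 0.029653
  V(1,1) = exp(-r*dt) * [p*0.070000 + (1-p)*0.270878] = 0.153503
  V(0,0) = exp(-r*dt) * [p*0.029653 + (1-p)*0.153503] = 0.081444


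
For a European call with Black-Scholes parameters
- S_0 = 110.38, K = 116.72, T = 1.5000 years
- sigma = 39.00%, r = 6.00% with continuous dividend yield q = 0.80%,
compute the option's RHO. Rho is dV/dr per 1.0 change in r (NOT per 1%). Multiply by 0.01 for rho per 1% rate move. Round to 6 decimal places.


d1 = 0.2852002748; d2 = -0.1924502251
phi(d1) = 0.3830429590; exp(-qT) = 0.9880717129; exp(-rT) = 0.9139311853
N(d2) = 0.4236947768
Rho = K*T*exp(-rT)*N(d2) = 116.7200 * 1.5000 * 0.9139311853 * 0.4236947768 = 67.795855

Answer: Rho = 67.795855


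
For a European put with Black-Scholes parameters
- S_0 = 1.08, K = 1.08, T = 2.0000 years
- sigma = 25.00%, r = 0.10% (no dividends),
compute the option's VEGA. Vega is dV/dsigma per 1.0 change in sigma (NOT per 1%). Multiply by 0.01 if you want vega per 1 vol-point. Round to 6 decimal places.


Answer: Vega = 0.599269

Derivation:
d1 = 0.1824335495; d2 = -0.1711198410
phi(d1) = 0.3923584149; exp(-qT) = 1.0000000000; exp(-rT) = 0.9980019987
Vega = S * exp(-qT) * phi(d1) * sqrt(T) = 1.0800 * 1.0000000000 * 0.3923584149 * 1.4142135624 = 0.599269


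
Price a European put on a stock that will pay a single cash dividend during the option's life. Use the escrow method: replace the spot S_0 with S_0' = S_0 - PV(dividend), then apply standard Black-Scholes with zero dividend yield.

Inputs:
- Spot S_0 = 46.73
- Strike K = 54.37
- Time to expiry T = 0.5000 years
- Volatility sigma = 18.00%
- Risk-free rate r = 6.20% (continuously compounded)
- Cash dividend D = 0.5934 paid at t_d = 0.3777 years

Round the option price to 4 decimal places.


PV(D) = D * exp(-r * t_d) = 0.5934 * 0.97685466 = 0.57966555
S_0' = S_0 - PV(D) = 46.7300 - 0.57966555 = 46.15033445
d1 = (ln(S_0'/K) + (r + sigma^2/2)*T) / (sigma*sqrt(T)) = -0.98058680
d2 = d1 - sigma*sqrt(T) = -1.10786602
exp(-rT) = 0.96947557
N(-d1) = 0.83660173; N(-d2) = 0.86604016
P = K * exp(-rT) * N(-d2) - S_0' * N(-d1) = 54.3700 * 0.96947557 * 0.86604016 - 46.15033445 * 0.83660173 = 7.0399

Answer: Price = 7.0399


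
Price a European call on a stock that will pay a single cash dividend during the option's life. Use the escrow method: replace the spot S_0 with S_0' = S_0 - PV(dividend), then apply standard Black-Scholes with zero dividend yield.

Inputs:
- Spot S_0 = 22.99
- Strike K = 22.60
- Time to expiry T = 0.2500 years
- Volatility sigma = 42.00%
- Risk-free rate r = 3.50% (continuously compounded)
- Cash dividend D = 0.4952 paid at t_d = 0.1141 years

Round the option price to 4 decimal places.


PV(D) = D * exp(-r * t_d) = 0.4952 * 0.99601446 = 0.49322636
S_0' = S_0 - PV(D) = 22.9900 - 0.49322636 = 22.49677364
d1 = (ln(S_0'/K) + (r + sigma^2/2)*T) / (sigma*sqrt(T)) = 0.12486666
d2 = d1 - sigma*sqrt(T) = -0.08513334
exp(-rT) = 0.99128817
N(d1) = 0.54968544; N(d2) = 0.46607769
C = S_0' * N(d1) - K * exp(-rT) * N(d2) = 22.49677364 * 0.54968544 - 22.6000 * 0.99128817 * 0.46607769 = 1.9246

Answer: Price = 1.9246


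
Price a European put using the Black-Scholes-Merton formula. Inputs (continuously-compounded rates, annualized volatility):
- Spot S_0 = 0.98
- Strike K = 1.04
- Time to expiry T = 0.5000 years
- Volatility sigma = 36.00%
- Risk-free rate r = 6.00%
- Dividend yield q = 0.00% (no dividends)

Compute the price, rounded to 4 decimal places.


d1 = (ln(S/K) + (r - q + 0.5*sigma^2) * T) / (sigma * sqrt(T)) = 0.01169311
d2 = d1 - sigma * sqrt(T) = -0.24286533
exp(-rT) = 0.97044553; exp(-qT) = 1.00000000
P = K * exp(-rT) * N(-d2) - S_0 * exp(-qT) * N(-d1)
N(-d1) = 0.49533523; N(-d2) = 0.59594514
P = 1.0400 * 0.97044553 * 0.59594514 - 0.9800 * 1.00000000 * 0.49533523 = 0.1160

Answer: Price = 0.1160


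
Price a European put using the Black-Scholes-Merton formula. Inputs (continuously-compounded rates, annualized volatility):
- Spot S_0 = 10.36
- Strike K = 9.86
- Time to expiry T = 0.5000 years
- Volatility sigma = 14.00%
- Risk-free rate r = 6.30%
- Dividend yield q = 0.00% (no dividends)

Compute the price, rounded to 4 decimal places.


d1 = (ln(S/K) + (r - q + 0.5*sigma^2) * T) / (sigma * sqrt(T)) = 0.86737827
d2 = d1 - sigma * sqrt(T) = 0.76838332
exp(-rT) = 0.96899096; exp(-qT) = 1.00000000
P = K * exp(-rT) * N(-d2) - S_0 * exp(-qT) * N(-d1)
N(-d1) = 0.19286739; N(-d2) = 0.22112974
P = 9.8600 * 0.96899096 * 0.22112974 - 10.3600 * 1.00000000 * 0.19286739 = 0.1146

Answer: Price = 0.1146


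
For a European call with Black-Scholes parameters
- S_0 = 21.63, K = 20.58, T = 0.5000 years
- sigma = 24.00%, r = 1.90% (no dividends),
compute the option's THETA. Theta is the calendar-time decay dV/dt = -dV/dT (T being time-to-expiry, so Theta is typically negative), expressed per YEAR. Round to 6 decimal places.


d1 = 0.4340546077; d2 = 0.2643489802
phi(d1) = 0.3630770405; exp(-qT) = 1.0000000000; exp(-rT) = 0.9905449824
Theta = -S*exp(-qT)*phi(d1)*sigma/(2*sqrt(T)) - r*K*exp(-rT)*N(d2) + q*S*exp(-qT)*N(d1)
N(d1) = 0.6678756065; N(d2) = 0.6042444893; sqrt(T) = 0.7071067812
Term 1 = -21.6300 * 1.0000000000 * 0.3630770405 * 0.2400 / (2 * 0.7071067812) = -1.3327587733
Term 2 = -0.0190 * 20.5800 * 0.9905449824 * 0.6042444893 = -0.2340377273
Term 3 = 0 (no dividend yield, q = 0)
Theta = -1.3327587733 + (-0.2340377273) + (0.0000000000) = -1.566797

Answer: Theta = -1.566797


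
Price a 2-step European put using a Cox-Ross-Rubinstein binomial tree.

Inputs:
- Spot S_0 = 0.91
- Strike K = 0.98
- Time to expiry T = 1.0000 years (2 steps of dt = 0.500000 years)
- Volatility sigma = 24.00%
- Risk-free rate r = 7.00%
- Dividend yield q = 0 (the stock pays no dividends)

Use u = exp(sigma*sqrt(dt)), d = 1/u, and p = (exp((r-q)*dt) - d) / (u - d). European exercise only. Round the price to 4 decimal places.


Answer: Price = V(0,0) = 0.0915

Derivation:
dt = T/N = 0.500000
u = exp(sigma*sqrt(dt)) = 1.184956; d = 1/u = 0.843913
p = (exp((r-q)*dt) - d) / (u - d) = 0.562119
Discount per step: exp(-r*dt) = 0.965605
Stock lattice S(k, i) with i counting down-moves:
  k=0: S(0,0) = 0.9100
  k=1: S(1,0) = 1.0783; S(1,1) = 0.7680
  k=2: S(2,0) = 1.2777; S(2,1) = 0.9100; S(2,2) = 0.6481
Terminal payoffs V(N, i) = max(K - S_T, 0):
  V(2,0) = 0.000000; V(2,1) = 0.070000; V(2,2) = 0.331908
Backward induction: V(k, i) = exp(-r*dt) * [p * V(k+1, i) + (1-p) * V(k+1, i+1)].
  V(1,0) = exp(-r*dt) * [p*0.000000 + (1-p)*0.070000] = 0.029597
  V(1,1) = exp(-r*dt) * [p*0.070000 + (1-p)*0.331908] = 0.178332
  V(0,0) = exp(-r*dt) * [p*0.029597 + (1-p)*0.178332] = 0.091468


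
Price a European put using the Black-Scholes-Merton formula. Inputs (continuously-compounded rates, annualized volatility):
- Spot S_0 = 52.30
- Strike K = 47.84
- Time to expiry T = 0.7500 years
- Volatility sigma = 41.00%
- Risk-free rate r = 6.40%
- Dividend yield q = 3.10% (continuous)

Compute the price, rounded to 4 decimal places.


Answer: Price = 4.4061

Derivation:
d1 = (ln(S/K) + (r - q + 0.5*sigma^2) * T) / (sigma * sqrt(T)) = 0.49827232
d2 = d1 - sigma * sqrt(T) = 0.14320191
exp(-rT) = 0.95313379; exp(-qT) = 0.97701820
P = K * exp(-rT) * N(-d2) - S_0 * exp(-qT) * N(-d1)
N(-d1) = 0.30914606; N(-d2) = 0.44306536
P = 47.8400 * 0.95313379 * 0.44306536 - 52.3000 * 0.97701820 * 0.30914606 = 4.4061


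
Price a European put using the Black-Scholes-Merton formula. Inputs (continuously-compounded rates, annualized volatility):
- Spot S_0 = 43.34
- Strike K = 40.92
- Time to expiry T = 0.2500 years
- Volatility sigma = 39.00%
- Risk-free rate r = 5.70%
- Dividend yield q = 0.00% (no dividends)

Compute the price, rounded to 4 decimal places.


d1 = (ln(S/K) + (r - q + 0.5*sigma^2) * T) / (sigma * sqrt(T)) = 0.46522849
d2 = d1 - sigma * sqrt(T) = 0.27022849
exp(-rT) = 0.98585105; exp(-qT) = 1.00000000
P = K * exp(-rT) * N(-d2) - S_0 * exp(-qT) * N(-d1)
N(-d1) = 0.32088392; N(-d2) = 0.39349224
P = 40.9200 * 0.98585105 * 0.39349224 - 43.3400 * 1.00000000 * 0.32088392 = 1.9668

Answer: Price = 1.9668


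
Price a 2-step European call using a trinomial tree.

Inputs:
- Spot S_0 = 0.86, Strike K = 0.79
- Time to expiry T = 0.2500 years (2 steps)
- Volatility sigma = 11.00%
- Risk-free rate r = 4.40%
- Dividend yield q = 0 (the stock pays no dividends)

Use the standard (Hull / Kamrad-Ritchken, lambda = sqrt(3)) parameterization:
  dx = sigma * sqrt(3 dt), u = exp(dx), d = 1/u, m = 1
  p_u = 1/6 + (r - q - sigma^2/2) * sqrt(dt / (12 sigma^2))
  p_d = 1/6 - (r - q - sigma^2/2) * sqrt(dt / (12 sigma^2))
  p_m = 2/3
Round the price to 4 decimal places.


Answer: Price = V(0,0) = 0.0793

Derivation:
dt = T/N = 0.125000; dx = sigma*sqrt(3*dt) = 0.067361
u = exp(dx) = 1.069682; d = 1/u = 0.934858
p_u = 0.201878, p_m = 0.666667, p_d = 0.131455
Discount per step: exp(-r*dt) = 0.994515
Stock lattice S(k, j) with j the centered position index:
  k=0: S(0,+0) = 0.8600
  k=1: S(1,-1) = 0.8040; S(1,+0) = 0.8600; S(1,+1) = 0.9199
  k=2: S(2,-2) = 0.7516; S(2,-1) = 0.8040; S(2,+0) = 0.8600; S(2,+1) = 0.9199; S(2,+2) = 0.9840
Terminal payoffs V(N, j) = max(S_T - K, 0):
  V(2,-2) = 0.000000; V(2,-1) = 0.013978; V(2,+0) = 0.070000; V(2,+1) = 0.129926; V(2,+2) = 0.194028
Backward induction: V(k, j) = exp(-r*dt) * [p_u * V(k+1, j+1) + p_m * V(k+1, j) + p_d * V(k+1, j-1)]
  V(1,-1) = exp(-r*dt) * [p_u*0.070000 + p_m*0.013978 + p_d*0.000000] = 0.023321
  V(1,+0) = exp(-r*dt) * [p_u*0.129926 + p_m*0.070000 + p_d*0.013978] = 0.074323
  V(1,+1) = exp(-r*dt) * [p_u*0.194028 + p_m*0.129926 + p_d*0.070000] = 0.134249
  V(0,+0) = exp(-r*dt) * [p_u*0.134249 + p_m*0.074323 + p_d*0.023321] = 0.079279


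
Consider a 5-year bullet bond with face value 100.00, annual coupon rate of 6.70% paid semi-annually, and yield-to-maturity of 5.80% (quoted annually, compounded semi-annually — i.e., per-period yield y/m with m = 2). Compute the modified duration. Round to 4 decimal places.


Coupon per period c = face * coupon_rate / m = 3.350000
Periods per year m = 2; per-period yield y/m = 0.029000
Number of cashflows N = 10
Cashflows (t years, CF_t, discount factor 1/(1+y/m)^(m*t), PV):
  t = 0.5000: CF_t = 3.350000, DF = 0.971817, PV = 3.255588
  t = 1.0000: CF_t = 3.350000, DF = 0.944429, PV = 3.163837
  t = 1.5000: CF_t = 3.350000, DF = 0.917812, PV = 3.074671
  t = 2.0000: CF_t = 3.350000, DF = 0.891946, PV = 2.988019
  t = 2.5000: CF_t = 3.350000, DF = 0.866808, PV = 2.903808
  t = 3.0000: CF_t = 3.350000, DF = 0.842379, PV = 2.821971
  t = 3.5000: CF_t = 3.350000, DF = 0.818639, PV = 2.742440
  t = 4.0000: CF_t = 3.350000, DF = 0.795567, PV = 2.665151
  t = 4.5000: CF_t = 3.350000, DF = 0.773146, PV = 2.590040
  t = 5.0000: CF_t = 103.350000, DF = 0.751357, PV = 77.652731
Price P = sum_t PV_t = 103.858256
First compute Macaulay numerator sum_t t * PV_t:
  t * PV_t at t = 0.5000: 1.627794
  t * PV_t at t = 1.0000: 3.163837
  t * PV_t at t = 1.5000: 4.612007
  t * PV_t at t = 2.0000: 5.976037
  t * PV_t at t = 2.5000: 7.259521
  t * PV_t at t = 3.0000: 8.465913
  t * PV_t at t = 3.5000: 9.598541
  t * PV_t at t = 4.0000: 10.660604
  t * PV_t at t = 4.5000: 11.655179
  t * PV_t at t = 5.0000: 388.263654
Macaulay duration D = 451.283087 / 103.858256 = 4.345183
Modified duration = D / (1 + y/m) = 4.345183 / (1 + 0.029000) = 4.222724

Answer: Modified duration = 4.2227


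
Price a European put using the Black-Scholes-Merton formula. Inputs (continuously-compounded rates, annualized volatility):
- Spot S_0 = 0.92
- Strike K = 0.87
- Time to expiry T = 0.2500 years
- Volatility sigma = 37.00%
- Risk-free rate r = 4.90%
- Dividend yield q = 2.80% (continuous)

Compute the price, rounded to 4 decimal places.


d1 = (ln(S/K) + (r - q + 0.5*sigma^2) * T) / (sigma * sqrt(T)) = 0.42293491
d2 = d1 - sigma * sqrt(T) = 0.23793491
exp(-rT) = 0.98782473; exp(-qT) = 0.99302444
P = K * exp(-rT) * N(-d2) - S_0 * exp(-qT) * N(-d1)
N(-d1) = 0.33617138; N(-d2) = 0.40596579
P = 0.8700 * 0.98782473 * 0.40596579 - 0.9200 * 0.99302444 * 0.33617138 = 0.0418

Answer: Price = 0.0418
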